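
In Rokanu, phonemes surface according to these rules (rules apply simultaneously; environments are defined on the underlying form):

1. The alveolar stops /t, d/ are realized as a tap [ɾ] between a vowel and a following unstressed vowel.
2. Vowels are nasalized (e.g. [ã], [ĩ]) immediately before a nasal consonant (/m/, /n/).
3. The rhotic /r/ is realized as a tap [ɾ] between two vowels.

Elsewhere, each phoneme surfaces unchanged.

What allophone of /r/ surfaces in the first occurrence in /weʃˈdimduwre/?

/r/ — between /w/ and /e/; rule 3 does not apply here → [r].

[r]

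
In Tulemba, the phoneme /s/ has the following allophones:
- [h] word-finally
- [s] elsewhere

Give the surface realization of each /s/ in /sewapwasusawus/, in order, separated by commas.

Occurrence 1 (position 1): no conditioning environment matches → elsewhere allophone [s].
Occurrence 2 (position 8): no conditioning environment matches → elsewhere allophone [s].
Occurrence 3 (position 10): no conditioning environment matches → elsewhere allophone [s].
Occurrence 4 (position 14): word-finally → [h].

[s], [s], [s], [h]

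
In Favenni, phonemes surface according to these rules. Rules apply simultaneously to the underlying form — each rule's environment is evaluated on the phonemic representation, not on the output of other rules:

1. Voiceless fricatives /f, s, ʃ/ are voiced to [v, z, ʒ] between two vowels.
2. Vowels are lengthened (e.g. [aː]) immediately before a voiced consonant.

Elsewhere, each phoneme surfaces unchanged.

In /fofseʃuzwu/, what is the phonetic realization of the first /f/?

[f]

/f/ (word-initial): rule 1 targets it, but not between two vowels → unchanged [f].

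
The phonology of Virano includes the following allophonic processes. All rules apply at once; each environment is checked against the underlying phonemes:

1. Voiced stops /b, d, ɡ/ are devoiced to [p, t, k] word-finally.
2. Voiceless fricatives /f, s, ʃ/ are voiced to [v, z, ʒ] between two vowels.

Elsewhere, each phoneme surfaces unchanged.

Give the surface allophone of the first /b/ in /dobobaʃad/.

/b/ (between /o/ and /o/) is in the target of rule 1 but the environment (word-finally) is not met → [b].

[b]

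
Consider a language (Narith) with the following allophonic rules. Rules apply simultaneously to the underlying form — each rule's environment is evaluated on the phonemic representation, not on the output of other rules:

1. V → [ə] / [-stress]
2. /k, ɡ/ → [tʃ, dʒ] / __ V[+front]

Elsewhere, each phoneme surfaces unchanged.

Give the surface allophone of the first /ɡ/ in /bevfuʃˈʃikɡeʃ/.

[dʒ]

/ɡ/ (between /k/ and /e/): before a front vowel, so rule 2 applies → [dʒ].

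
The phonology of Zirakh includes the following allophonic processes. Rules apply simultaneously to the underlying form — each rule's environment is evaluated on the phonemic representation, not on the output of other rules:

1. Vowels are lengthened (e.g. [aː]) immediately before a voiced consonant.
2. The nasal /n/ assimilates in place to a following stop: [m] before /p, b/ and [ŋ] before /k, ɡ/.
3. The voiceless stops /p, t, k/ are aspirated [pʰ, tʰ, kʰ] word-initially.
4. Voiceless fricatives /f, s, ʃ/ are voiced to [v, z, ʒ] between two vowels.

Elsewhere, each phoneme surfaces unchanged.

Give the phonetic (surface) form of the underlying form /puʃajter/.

/p/ (word-initial) occurs word-initially → [pʰ] by rule 3.
/u/ (between /p/ and /ʃ/) is in the target of rule 1 but the environment (before a voiced consonant) is not met → [u].
/ʃ/ meets the environment for rule 4 (between two vowels) → [ʒ].
/a/ (between /ʃ/ and /j/) occurs before a voiced consonant → [aː] by rule 1.
/j/ stays [j].
/t/ (between /j/ and /e/) fails the environment for rule 3, so it stays [t].
Rule 1 applies to /e/ (between /t/ and /r/: before a voiced consonant) → [eː].
/r/ (word-final): no rule targets it → [r].

[pʰuʒaːjteːr]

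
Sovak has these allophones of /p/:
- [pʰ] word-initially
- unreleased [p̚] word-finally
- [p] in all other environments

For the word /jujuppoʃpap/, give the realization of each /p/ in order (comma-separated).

Occurrence 1 (position 5): no conditioning environment matches → elsewhere allophone [p].
Occurrence 2 (position 6): no conditioning environment matches → elsewhere allophone [p].
Occurrence 3 (position 9): no conditioning environment matches → elsewhere allophone [p].
Occurrence 4 (position 11): word-finally → [p̚].

[p], [p], [p], [p̚]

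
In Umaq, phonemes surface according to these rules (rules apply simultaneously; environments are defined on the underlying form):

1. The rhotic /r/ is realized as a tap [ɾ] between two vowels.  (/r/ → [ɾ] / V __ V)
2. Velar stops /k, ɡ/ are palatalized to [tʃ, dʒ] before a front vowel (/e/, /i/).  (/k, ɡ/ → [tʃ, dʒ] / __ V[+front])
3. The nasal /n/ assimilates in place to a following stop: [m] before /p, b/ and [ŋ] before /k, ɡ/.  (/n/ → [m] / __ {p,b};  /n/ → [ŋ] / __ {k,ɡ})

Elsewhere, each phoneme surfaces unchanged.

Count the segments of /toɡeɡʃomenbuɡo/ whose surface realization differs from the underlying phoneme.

2

Segments that undergo a rule: /ɡ/ → [dʒ] (rule 2); /n/ → [m] (rule 3).
All other segments surface unchanged.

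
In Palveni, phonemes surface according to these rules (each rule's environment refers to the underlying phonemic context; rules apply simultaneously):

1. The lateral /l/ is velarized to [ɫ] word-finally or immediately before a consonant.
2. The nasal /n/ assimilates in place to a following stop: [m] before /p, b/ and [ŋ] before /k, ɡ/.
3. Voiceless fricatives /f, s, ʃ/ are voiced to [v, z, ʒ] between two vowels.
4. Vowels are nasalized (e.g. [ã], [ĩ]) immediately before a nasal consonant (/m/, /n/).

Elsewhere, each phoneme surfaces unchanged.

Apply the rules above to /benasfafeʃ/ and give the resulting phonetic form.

[bẽnasfaveʃ]

/b/ (word-initial): no rule targets it → [b].
/e/ (between /b/ and /n/): before a nasal consonant, so rule 4 applies → [ẽ].
/n/ (between /e/ and /a/) is in the target of rule 2 but the environment (before a labial or velar stop) is not met → [n].
/a/ (between /n/ and /s/): rule 4 targets it, but not before a nasal consonant → unchanged [a].
/s/ — between /a/ and /f/; rule 3 does not apply here → [s].
/f/ (between /s/ and /a/) fails the environment for rule 3, so it stays [f].
/a/ — between /f/ and /f/; rule 4 does not apply here → [a].
/f/ (between /a/ and /e/): between two vowels, so rule 3 applies → [v].
/e/ (between /f/ and /ʃ/) is in the target of rule 4 but the environment (before a nasal consonant) is not met → [e].
/ʃ/ (word-final) fails the environment for rule 3, so it stays [ʃ].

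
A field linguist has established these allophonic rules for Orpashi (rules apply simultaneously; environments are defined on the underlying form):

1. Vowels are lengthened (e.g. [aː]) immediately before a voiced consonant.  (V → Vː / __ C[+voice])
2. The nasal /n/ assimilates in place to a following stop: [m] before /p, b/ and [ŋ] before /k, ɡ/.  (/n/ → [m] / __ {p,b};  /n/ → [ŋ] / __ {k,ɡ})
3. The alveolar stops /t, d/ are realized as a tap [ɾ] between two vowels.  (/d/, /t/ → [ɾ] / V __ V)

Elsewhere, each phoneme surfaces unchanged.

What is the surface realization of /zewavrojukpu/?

/e/ — between /z/ and /w/, before a voiced consonant — surfaces as [eː] (rule 1).
/a/ (between /w/ and /v/) occurs before a voiced consonant → [aː] by rule 1.
/o/ (between /r/ and /j/) occurs before a voiced consonant → [oː] by rule 1.
/u/ (between /j/ and /k/) is in the target of rule 1 but the environment (before a voiced consonant) is not met → [u].
/u/ (word-final) fails the environment for rule 1, so it stays [u].

[zeːwaːvroːjukpu]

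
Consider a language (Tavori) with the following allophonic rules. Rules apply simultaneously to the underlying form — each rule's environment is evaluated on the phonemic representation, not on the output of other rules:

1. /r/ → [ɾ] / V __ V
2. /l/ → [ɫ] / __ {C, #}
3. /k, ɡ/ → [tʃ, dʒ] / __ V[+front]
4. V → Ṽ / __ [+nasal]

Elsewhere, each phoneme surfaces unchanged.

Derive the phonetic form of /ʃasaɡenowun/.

[ʃasadʒẽnowũn]

/a/ (between /ʃ/ and /s/) is in the target of rule 4 but the environment (before a nasal consonant) is not met → [a].
/a/ (between /s/ and /ɡ/): rule 4 targets it, but not before a nasal consonant → unchanged [a].
/ɡ/ — between /a/ and /e/, before a front vowel — surfaces as [dʒ] (rule 3).
/e/ (between /ɡ/ and /n/) occurs before a nasal consonant → [ẽ] by rule 4.
/o/ (between /n/ and /w/) fails the environment for rule 4, so it stays [o].
/u/ meets the environment for rule 4 (before a nasal consonant) → [ũ].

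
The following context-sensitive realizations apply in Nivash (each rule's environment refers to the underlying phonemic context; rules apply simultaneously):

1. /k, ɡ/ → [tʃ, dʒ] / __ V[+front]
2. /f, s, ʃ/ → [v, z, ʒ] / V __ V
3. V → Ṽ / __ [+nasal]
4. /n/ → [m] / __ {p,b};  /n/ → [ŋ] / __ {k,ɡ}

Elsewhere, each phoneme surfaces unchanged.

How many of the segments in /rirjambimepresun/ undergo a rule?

Segments that undergo a rule: /a/ → [ã] (rule 3); /i/ → [ĩ] (rule 3); /s/ → [z] (rule 2); /u/ → [ũ] (rule 3).
All other segments surface unchanged.

4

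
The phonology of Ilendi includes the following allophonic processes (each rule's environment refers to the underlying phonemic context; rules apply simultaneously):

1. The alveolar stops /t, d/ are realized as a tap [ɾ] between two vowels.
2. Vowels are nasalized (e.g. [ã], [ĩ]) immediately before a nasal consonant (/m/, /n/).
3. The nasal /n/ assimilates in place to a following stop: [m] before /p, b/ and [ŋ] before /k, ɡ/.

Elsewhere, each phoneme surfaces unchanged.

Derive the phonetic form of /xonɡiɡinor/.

/x/ — not in any rule's target class → [x].
/o/ — between /x/ and /n/, before a nasal consonant — surfaces as [õ] (rule 2).
/n/ (between /o/ and /ɡ/) occurs before a labial or velar stop → [ŋ] by rule 3.
/ɡ/ (between /n/ and /i/): no rule targets it → [ɡ].
/i/ (between /ɡ/ and /ɡ/) is in the target of rule 2 but the environment (before a nasal consonant) is not met → [i].
/ɡ/ (between /i/ and /i/): no rule targets it → [ɡ].
/i/ (between /ɡ/ and /n/): before a nasal consonant, so rule 2 applies → [ĩ].
/n/ (between /i/ and /o/) fails the environment for rule 3, so it stays [n].
/o/ — between /n/ and /r/; rule 2 does not apply here → [o].
/r/ (word-final) is unaffected → [r].

[xõŋɡiɡĩnor]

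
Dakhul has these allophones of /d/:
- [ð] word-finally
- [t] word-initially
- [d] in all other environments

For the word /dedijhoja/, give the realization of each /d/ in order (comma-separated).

Occurrence 1 (position 1): word-initially → [t].
Occurrence 2 (position 3): no conditioning environment matches → elsewhere allophone [d].

[t], [d]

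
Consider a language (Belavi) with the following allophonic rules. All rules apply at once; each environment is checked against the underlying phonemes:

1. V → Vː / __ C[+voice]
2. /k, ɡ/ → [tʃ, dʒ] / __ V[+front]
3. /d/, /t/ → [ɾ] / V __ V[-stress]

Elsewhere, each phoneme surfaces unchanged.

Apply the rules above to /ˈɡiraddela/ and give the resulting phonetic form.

/ɡ/ meets the environment for rule 2 (before a front vowel) → [dʒ].
/i/ — between /ɡ/ and /r/, before a voiced consonant — surfaces as [iː] (rule 1).
/a/ meets the environment for rule 1 (before a voiced consonant) → [aː].
/d/ — between /a/ and /d/; rule 3 does not apply here → [d].
/d/ — between /d/ and /e/; rule 3 does not apply here → [d].
Rule 1 applies to /e/ (between /d/ and /l/: before a voiced consonant) → [eː].
/a/ — word-final; rule 1 does not apply here → [a].

[ˈdʒiːraːddeːla]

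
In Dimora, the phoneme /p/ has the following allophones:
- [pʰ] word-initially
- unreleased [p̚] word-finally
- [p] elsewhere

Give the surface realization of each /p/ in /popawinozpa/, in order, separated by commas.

Occurrence 1 (position 1): word-initially → [pʰ].
Occurrence 2 (position 3): no conditioning environment matches → elsewhere allophone [p].
Occurrence 3 (position 10): no conditioning environment matches → elsewhere allophone [p].

[pʰ], [p], [p]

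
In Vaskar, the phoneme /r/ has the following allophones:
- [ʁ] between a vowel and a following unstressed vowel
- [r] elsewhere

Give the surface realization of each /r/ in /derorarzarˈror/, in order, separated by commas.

[ʁ], [ʁ], [r], [r], [r], [r]

Occurrence 1 (position 3): between a vowel and a following unstressed vowel → [ʁ].
Occurrence 2 (position 5): between a vowel and a following unstressed vowel → [ʁ].
Occurrence 3 (position 7): no conditioning environment matches → elsewhere allophone [r].
Occurrence 4 (position 10): no conditioning environment matches → elsewhere allophone [r].
Occurrence 5 (position 11): no conditioning environment matches → elsewhere allophone [r].
Occurrence 6 (position 13): no conditioning environment matches → elsewhere allophone [r].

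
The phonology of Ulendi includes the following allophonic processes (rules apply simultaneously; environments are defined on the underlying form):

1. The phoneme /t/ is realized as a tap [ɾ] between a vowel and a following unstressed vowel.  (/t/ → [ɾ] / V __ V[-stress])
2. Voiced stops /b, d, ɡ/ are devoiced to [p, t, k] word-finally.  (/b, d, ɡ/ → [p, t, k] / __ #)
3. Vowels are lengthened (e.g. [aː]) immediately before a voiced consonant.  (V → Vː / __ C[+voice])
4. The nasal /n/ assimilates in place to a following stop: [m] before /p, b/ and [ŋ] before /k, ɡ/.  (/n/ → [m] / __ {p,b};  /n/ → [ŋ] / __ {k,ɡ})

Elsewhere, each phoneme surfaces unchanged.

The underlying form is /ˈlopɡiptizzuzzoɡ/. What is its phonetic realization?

[ˈlopɡiptiːzzuːzzoːk]

/l/ (word-initial): no rule targets it → [l].
/o/ (between /l/ and /p/): rule 3 targets it, but not before a voiced consonant → unchanged [o].
/p/ — not in any rule's target class → [p].
/ɡ/ (between /p/ and /i/) fails the environment for rule 2, so it stays [ɡ].
/i/ (between /ɡ/ and /p/): rule 3 targets it, but not before a voiced consonant → unchanged [i].
/p/ (between /i/ and /t/) is unaffected → [p].
/t/ — between /p/ and /i/; rule 1 does not apply here → [t].
Rule 3 applies to /i/ (between /t/ and /z/: before a voiced consonant) → [iː].
/z/ — not in any rule's target class → [z].
/z/ (between /z/ and /u/) is unaffected → [z].
/u/ meets the environment for rule 3 (before a voiced consonant) → [uː].
/z/ (between /u/ and /z/): no rule targets it → [z].
/z/ — not in any rule's target class → [z].
/o/ (between /z/ and /ɡ/) occurs before a voiced consonant → [oː] by rule 3.
/ɡ/ meets the environment for rule 2 (word-finally) → [k].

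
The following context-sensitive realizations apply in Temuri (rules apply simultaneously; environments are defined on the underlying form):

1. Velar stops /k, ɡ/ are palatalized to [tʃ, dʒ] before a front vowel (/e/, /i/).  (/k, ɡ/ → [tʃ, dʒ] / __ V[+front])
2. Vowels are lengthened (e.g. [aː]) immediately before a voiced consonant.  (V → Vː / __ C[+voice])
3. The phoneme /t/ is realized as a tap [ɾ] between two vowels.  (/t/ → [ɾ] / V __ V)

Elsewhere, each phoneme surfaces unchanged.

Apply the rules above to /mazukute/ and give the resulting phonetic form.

[maːzukuɾe]

/m/ stays [m].
/a/ (between /m/ and /z/) occurs before a voiced consonant → [aː] by rule 2.
/z/ stays [z].
/u/ — between /z/ and /k/; rule 2 does not apply here → [u].
/k/ (between /u/ and /u/) fails the environment for rule 1, so it stays [k].
/u/ (between /k/ and /t/) is in the target of rule 2 but the environment (before a voiced consonant) is not met → [u].
/t/ (between /u/ and /e/) occurs between two vowels → [ɾ] by rule 3.
/e/ (word-final) fails the environment for rule 2, so it stays [e].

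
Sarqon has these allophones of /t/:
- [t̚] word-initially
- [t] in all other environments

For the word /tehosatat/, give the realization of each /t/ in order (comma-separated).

[t̚], [t], [t]

Occurrence 1 (position 1): word-initially → [t̚].
Occurrence 2 (position 7): no conditioning environment matches → elsewhere allophone [t].
Occurrence 3 (position 9): no conditioning environment matches → elsewhere allophone [t].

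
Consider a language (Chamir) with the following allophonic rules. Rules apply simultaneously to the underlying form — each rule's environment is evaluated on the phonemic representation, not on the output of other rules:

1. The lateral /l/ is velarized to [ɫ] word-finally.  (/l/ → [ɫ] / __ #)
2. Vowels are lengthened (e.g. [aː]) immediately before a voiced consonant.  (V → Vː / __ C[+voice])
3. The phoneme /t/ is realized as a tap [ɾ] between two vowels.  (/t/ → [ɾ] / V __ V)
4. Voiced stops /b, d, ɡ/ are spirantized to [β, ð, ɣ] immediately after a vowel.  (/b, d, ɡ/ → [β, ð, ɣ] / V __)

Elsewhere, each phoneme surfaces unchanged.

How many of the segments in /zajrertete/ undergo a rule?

Segments that undergo a rule: /a/ → [aː] (rule 2); /e/ → [eː] (rule 2); /t/ → [ɾ] (rule 3).
All other segments surface unchanged.

3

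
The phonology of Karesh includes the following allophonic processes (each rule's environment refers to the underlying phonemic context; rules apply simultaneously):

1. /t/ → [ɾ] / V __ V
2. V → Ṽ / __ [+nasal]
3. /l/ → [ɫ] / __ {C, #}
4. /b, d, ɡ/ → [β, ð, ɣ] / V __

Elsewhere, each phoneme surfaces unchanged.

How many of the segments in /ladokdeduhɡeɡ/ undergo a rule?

Segments that undergo a rule: /d/ → [ð] (rule 4); /d/ → [ð] (rule 4); /ɡ/ → [ɣ] (rule 4).
All other segments surface unchanged.

3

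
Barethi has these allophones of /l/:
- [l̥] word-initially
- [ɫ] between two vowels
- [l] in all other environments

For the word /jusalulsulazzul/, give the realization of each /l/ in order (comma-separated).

[ɫ], [l], [ɫ], [l]

Occurrence 1 (position 5): between two vowels → [ɫ].
Occurrence 2 (position 7): no conditioning environment matches → elsewhere allophone [l].
Occurrence 3 (position 10): between two vowels → [ɫ].
Occurrence 4 (position 15): no conditioning environment matches → elsewhere allophone [l].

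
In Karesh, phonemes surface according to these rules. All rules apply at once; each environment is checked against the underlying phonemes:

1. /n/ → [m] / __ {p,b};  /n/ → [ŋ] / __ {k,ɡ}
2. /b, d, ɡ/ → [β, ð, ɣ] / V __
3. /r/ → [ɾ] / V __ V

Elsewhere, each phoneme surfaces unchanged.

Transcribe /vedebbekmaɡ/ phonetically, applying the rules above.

/v/ (word-initial): no rule targets it → [v].
/e/ (between /v/ and /d/): no rule targets it → [e].
/d/ (between /e/ and /e/) occurs immediately after a vowel → [ð] by rule 2.
/e/ (between /d/ and /b/) is unaffected → [e].
/b/ (between /e/ and /b/) occurs immediately after a vowel → [β] by rule 2.
/b/ (between /b/ and /e/) is in the target of rule 2 but the environment (immediately after a vowel) is not met → [b].
/e/ (between /b/ and /k/) is unaffected → [e].
/k/ stays [k].
/m/ stays [m].
/a/ (between /m/ and /ɡ/) is unaffected → [a].
/ɡ/ (word-final) occurs immediately after a vowel → [ɣ] by rule 2.

[veðeβbekmaɣ]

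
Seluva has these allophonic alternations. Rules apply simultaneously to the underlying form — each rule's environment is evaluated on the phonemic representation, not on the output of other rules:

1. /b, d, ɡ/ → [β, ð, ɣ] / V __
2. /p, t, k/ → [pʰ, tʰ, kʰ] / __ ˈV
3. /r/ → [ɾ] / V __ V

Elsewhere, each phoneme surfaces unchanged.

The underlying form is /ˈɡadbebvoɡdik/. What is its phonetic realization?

/ɡ/ (word-initial) is in the target of rule 1 but the environment (immediately after a vowel) is not met → [ɡ].
/a/ (between /ɡ/ and /d/): no rule targets it → [a].
/d/ (between /a/ and /b/) occurs immediately after a vowel → [ð] by rule 1.
/b/ (between /d/ and /e/): rule 1 targets it, but not immediately after a vowel → unchanged [b].
/e/ (between /b/ and /b/) is unaffected → [e].
Rule 1 applies to /b/ (between /e/ and /v/: immediately after a vowel) → [β].
/v/ (between /b/ and /o/) is unaffected → [v].
/o/ (between /v/ and /ɡ/) is unaffected → [o].
/ɡ/ (between /o/ and /d/) occurs immediately after a vowel → [ɣ] by rule 1.
/d/ (between /ɡ/ and /i/): rule 1 targets it, but not immediately after a vowel → unchanged [d].
/i/ stays [i].
/k/ (word-final) is in the target of rule 2 but the environment (immediately before a stressed vowel) is not met → [k].

[ˈɡaðbeβvoɣdik]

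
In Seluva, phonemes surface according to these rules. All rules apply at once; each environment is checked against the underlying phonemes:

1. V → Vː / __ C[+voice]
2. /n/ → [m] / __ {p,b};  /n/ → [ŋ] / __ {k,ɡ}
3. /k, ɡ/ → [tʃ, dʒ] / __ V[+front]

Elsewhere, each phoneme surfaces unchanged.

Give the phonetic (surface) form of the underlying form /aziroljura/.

/a/ meets the environment for rule 1 (before a voiced consonant) → [aː].
/i/ meets the environment for rule 1 (before a voiced consonant) → [iː].
/o/ (between /r/ and /l/) occurs before a voiced consonant → [oː] by rule 1.
/u/ (between /j/ and /r/) occurs before a voiced consonant → [uː] by rule 1.
/a/ (word-final) fails the environment for rule 1, so it stays [a].

[aːziːroːljuːra]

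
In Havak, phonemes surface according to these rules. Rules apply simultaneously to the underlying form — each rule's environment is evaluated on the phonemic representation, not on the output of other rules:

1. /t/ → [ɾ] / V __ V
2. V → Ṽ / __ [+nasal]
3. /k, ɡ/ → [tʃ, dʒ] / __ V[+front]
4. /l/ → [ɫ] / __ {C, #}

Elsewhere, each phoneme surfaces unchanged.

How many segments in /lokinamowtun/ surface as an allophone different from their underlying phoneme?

4

Segments that undergo a rule: /k/ → [tʃ] (rule 3); /i/ → [ĩ] (rule 2); /a/ → [ã] (rule 2); /u/ → [ũ] (rule 2).
All other segments surface unchanged.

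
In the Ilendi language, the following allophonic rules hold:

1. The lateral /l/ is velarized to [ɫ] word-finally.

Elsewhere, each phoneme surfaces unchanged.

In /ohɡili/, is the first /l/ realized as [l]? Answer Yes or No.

/l/ (between /i/ and /i/) fails the environment for rule 1, so it stays [l].
The actual realization is [l], which matches [l].

Yes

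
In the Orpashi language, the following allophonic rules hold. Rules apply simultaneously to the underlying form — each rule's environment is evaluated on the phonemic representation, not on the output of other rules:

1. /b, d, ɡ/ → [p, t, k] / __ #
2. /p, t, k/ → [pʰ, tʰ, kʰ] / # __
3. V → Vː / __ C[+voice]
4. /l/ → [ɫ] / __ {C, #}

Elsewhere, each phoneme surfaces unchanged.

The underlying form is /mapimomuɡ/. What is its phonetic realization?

/a/ (between /m/ and /p/) is in the target of rule 3 but the environment (before a voiced consonant) is not met → [a].
/p/ (between /a/ and /i/) fails the environment for rule 2, so it stays [p].
/i/ (between /p/ and /m/) occurs before a voiced consonant → [iː] by rule 3.
/o/ (between /m/ and /m/): before a voiced consonant, so rule 3 applies → [oː].
Rule 3 applies to /u/ (between /m/ and /ɡ/: before a voiced consonant) → [uː].
/ɡ/ (word-final) occurs word-finally → [k] by rule 1.

[mapiːmoːmuːk]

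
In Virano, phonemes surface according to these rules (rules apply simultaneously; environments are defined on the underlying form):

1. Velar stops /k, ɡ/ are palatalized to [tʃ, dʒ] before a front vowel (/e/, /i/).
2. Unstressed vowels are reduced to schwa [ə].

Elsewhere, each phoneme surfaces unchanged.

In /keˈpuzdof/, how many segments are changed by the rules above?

Segments that undergo a rule: /k/ → [tʃ] (rule 1); /e/ → [ə] (rule 2); /o/ → [ə] (rule 2).
All other segments surface unchanged.

3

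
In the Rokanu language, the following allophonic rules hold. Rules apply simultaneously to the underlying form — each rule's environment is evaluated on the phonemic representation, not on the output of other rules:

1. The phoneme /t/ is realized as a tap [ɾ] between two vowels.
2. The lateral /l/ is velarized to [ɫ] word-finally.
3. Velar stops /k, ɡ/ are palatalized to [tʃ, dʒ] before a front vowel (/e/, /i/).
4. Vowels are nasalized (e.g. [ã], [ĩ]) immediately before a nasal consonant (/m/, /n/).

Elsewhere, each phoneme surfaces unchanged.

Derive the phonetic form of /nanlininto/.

[nãnlĩnĩnto]

/n/ — not in any rule's target class → [n].
/a/ (between /n/ and /n/): before a nasal consonant, so rule 4 applies → [ã].
/n/ — not in any rule's target class → [n].
/l/ (between /n/ and /i/) fails the environment for rule 2, so it stays [l].
Rule 4 applies to /i/ (between /l/ and /n/: before a nasal consonant) → [ĩ].
/n/ (between /i/ and /i/) is unaffected → [n].
/i/ (between /n/ and /n/): before a nasal consonant, so rule 4 applies → [ĩ].
/n/ stays [n].
/t/ — between /n/ and /o/; rule 1 does not apply here → [t].
/o/ (word-final): rule 4 targets it, but not before a nasal consonant → unchanged [o].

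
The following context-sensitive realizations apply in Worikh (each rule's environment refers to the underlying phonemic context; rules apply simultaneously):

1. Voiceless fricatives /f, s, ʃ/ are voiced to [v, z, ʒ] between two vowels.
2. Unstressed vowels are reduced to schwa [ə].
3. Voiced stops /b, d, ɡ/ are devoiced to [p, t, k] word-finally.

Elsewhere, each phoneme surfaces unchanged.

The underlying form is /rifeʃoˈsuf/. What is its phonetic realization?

[rəvəʒəˈzuf]

/r/ — not in any rule's target class → [r].
Rule 2 applies to /i/ (between /r/ and /f/: in an unstressed syllable) → [ə].
Rule 1 applies to /f/ (between /i/ and /e/: between two vowels) → [v].
Rule 2 applies to /e/ (between /f/ and /ʃ/: in an unstressed syllable) → [ə].
/ʃ/ — between /e/ and /o/, between two vowels — surfaces as [ʒ] (rule 1).
/o/ meets the environment for rule 2 (in an unstressed syllable) → [ə].
/s/ — between /o/ and /u/, between two vowels — surfaces as [z] (rule 1).
/u/ (between /s/ and /f/) is in the target of rule 2 but the environment (in an unstressed syllable) is not met → [u].
/f/ (word-final) fails the environment for rule 1, so it stays [f].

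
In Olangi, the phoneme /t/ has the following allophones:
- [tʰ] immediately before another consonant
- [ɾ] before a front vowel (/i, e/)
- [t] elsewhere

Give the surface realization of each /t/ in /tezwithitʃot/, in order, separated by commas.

[ɾ], [tʰ], [tʰ], [t]

Occurrence 1 (position 1): before a front vowel (/i, e/) → [ɾ].
Occurrence 2 (position 6): immediately before another consonant → [tʰ].
Occurrence 3 (position 9): immediately before another consonant → [tʰ].
Occurrence 4 (position 12): no conditioning environment matches → elsewhere allophone [t].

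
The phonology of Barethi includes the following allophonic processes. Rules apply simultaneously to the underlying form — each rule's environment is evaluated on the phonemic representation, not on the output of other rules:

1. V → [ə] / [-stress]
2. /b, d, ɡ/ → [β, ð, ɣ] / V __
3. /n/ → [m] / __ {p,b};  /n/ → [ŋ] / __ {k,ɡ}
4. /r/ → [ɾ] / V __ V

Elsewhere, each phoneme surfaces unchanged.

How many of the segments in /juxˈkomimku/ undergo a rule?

3

Segments that undergo a rule: /u/ → [ə] (rule 1); /i/ → [ə] (rule 1); /u/ → [ə] (rule 1).
All other segments surface unchanged.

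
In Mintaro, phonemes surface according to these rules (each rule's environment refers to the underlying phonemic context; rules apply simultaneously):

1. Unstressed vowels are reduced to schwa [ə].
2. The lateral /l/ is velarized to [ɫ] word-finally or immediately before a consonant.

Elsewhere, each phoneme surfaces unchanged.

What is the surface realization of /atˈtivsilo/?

/a/ (word-initial) occurs in an unstressed syllable → [ə] by rule 1.
/t/ (between /a/ and /t/) is unaffected → [t].
/t/ (between /t/ and /i/): no rule targets it → [t].
/i/ — between /t/ and /v/; rule 1 does not apply here → [i].
/v/ (between /i/ and /s/): no rule targets it → [v].
/s/ (between /v/ and /i/) is unaffected → [s].
/i/ (between /s/ and /l/) occurs in an unstressed syllable → [ə] by rule 1.
/l/ (between /i/ and /o/): rule 2 targets it, but not word-finally or immediately before a consonant → unchanged [l].
/o/ meets the environment for rule 1 (in an unstressed syllable) → [ə].

[ətˈtivsələ]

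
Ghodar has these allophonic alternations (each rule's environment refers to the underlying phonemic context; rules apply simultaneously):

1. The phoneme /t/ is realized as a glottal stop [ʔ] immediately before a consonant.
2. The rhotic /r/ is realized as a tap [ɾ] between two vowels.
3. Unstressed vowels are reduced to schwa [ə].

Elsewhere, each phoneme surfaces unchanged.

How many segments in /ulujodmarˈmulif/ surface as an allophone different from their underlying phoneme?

Segments that undergo a rule: /u/ → [ə] (rule 3); /u/ → [ə] (rule 3); /o/ → [ə] (rule 3); /a/ → [ə] (rule 3); /i/ → [ə] (rule 3).
All other segments surface unchanged.

5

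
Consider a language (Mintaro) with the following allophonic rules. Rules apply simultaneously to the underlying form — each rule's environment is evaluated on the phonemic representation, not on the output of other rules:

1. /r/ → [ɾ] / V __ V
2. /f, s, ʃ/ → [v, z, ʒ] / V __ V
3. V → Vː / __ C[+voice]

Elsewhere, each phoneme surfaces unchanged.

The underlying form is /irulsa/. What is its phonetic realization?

/i/ meets the environment for rule 3 (before a voiced consonant) → [iː].
/r/ — between /i/ and /u/, between two vowels — surfaces as [ɾ] (rule 1).
/u/ meets the environment for rule 3 (before a voiced consonant) → [uː].
/l/ (between /u/ and /s/) is unaffected → [l].
/s/ (between /l/ and /a/) fails the environment for rule 2, so it stays [s].
/a/ (word-final) is in the target of rule 3 but the environment (before a voiced consonant) is not met → [a].

[iːɾuːlsa]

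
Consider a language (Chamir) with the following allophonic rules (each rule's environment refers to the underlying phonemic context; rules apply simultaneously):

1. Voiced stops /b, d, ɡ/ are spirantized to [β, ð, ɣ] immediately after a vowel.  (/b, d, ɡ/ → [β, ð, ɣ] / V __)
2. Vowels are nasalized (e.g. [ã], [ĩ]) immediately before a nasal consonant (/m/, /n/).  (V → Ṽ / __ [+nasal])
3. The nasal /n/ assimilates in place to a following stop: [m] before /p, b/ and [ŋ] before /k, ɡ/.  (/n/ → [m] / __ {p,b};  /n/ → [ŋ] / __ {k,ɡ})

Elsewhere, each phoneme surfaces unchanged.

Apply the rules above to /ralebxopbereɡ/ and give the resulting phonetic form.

[raleβxopbereɣ]

/r/ (word-initial): no rule targets it → [r].
/a/ — between /r/ and /l/; rule 2 does not apply here → [a].
/l/ stays [l].
/e/ (between /l/ and /b/): rule 2 targets it, but not before a nasal consonant → unchanged [e].
/b/ (between /e/ and /x/) occurs immediately after a vowel → [β] by rule 1.
/x/ (between /b/ and /o/): no rule targets it → [x].
/o/ (between /x/ and /p/): rule 2 targets it, but not before a nasal consonant → unchanged [o].
/p/ (between /o/ and /b/): no rule targets it → [p].
/b/ (between /p/ and /e/): rule 1 targets it, but not immediately after a vowel → unchanged [b].
/e/ (between /b/ and /r/) is in the target of rule 2 but the environment (before a nasal consonant) is not met → [e].
/r/ stays [r].
/e/ (between /r/ and /ɡ/) fails the environment for rule 2, so it stays [e].
/ɡ/ meets the environment for rule 1 (immediately after a vowel) → [ɣ].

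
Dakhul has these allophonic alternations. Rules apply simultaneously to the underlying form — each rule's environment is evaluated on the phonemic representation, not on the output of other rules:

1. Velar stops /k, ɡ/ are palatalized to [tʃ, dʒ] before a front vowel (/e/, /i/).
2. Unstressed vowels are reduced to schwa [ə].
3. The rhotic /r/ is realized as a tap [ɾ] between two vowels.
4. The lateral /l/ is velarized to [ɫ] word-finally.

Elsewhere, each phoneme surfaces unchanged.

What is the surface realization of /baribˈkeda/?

/b/ (word-initial): no rule targets it → [b].
/a/ (between /b/ and /r/): in an unstressed syllable, so rule 2 applies → [ə].
/r/ (between /a/ and /i/) occurs between two vowels → [ɾ] by rule 3.
/i/ (between /r/ and /b/) occurs in an unstressed syllable → [ə] by rule 2.
/b/ (between /i/ and /k/): no rule targets it → [b].
Rule 1 applies to /k/ (between /b/ and /e/: before a front vowel) → [tʃ].
/e/ (between /k/ and /d/) fails the environment for rule 2, so it stays [e].
/d/ (between /e/ and /a/): no rule targets it → [d].
/a/ — word-final, in an unstressed syllable — surfaces as [ə] (rule 2).

[bəɾəbˈtʃedə]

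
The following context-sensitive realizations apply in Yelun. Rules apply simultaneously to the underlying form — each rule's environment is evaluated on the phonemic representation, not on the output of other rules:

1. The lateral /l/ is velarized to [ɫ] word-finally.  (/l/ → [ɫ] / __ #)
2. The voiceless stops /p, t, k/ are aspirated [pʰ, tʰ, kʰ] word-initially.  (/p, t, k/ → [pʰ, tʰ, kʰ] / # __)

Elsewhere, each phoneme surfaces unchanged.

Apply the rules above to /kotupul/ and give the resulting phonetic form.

/k/ meets the environment for rule 2 (word-initially) → [kʰ].
/t/ (between /o/ and /u/): rule 2 targets it, but not word-initially → unchanged [t].
/p/ (between /u/ and /u/) is in the target of rule 2 but the environment (word-initially) is not met → [p].
/l/ meets the environment for rule 1 (word-finally) → [ɫ].

[kʰotupuɫ]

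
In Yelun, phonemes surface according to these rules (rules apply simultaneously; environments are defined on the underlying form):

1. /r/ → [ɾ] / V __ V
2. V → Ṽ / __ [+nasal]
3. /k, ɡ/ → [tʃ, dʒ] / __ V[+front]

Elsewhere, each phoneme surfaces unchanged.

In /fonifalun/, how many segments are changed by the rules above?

Segments that undergo a rule: /o/ → [õ] (rule 2); /u/ → [ũ] (rule 2).
All other segments surface unchanged.

2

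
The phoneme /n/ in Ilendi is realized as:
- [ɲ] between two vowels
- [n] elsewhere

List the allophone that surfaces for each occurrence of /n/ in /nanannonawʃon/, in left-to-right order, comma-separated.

Occurrence 1 (position 1): no conditioning environment matches → elsewhere allophone [n].
Occurrence 2 (position 3): between two vowels → [ɲ].
Occurrence 3 (position 5): no conditioning environment matches → elsewhere allophone [n].
Occurrence 4 (position 6): no conditioning environment matches → elsewhere allophone [n].
Occurrence 5 (position 8): between two vowels → [ɲ].
Occurrence 6 (position 13): no conditioning environment matches → elsewhere allophone [n].

[n], [ɲ], [n], [n], [ɲ], [n]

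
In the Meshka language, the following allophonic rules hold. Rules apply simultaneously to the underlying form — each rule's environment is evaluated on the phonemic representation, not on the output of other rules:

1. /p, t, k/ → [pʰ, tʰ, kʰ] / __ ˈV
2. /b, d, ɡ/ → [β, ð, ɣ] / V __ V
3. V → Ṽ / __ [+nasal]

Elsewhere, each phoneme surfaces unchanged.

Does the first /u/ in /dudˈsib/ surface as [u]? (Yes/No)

Yes

/u/ (between /d/ and /d/): rule 3 targets it, but not before a nasal consonant → unchanged [u].
The actual realization is [u], which matches [u].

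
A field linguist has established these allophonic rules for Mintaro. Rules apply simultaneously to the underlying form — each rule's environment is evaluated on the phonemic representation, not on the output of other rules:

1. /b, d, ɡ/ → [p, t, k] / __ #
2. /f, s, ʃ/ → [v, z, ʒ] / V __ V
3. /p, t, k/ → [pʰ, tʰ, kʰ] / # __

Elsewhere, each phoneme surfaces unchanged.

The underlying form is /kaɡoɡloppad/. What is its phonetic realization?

/k/ — word-initial, word-initially — surfaces as [kʰ] (rule 3).
/a/ stays [a].
/ɡ/ (between /a/ and /o/): rule 1 targets it, but not word-finally → unchanged [ɡ].
/o/ stays [o].
/ɡ/ (between /o/ and /l/) fails the environment for rule 1, so it stays [ɡ].
/l/ — not in any rule's target class → [l].
/o/ (between /l/ and /p/): no rule targets it → [o].
/p/ (between /o/ and /p/) fails the environment for rule 3, so it stays [p].
/p/ (between /p/ and /a/): rule 3 targets it, but not word-initially → unchanged [p].
/a/ — not in any rule's target class → [a].
/d/ — word-final, word-finally — surfaces as [t] (rule 1).

[kʰaɡoɡloppat]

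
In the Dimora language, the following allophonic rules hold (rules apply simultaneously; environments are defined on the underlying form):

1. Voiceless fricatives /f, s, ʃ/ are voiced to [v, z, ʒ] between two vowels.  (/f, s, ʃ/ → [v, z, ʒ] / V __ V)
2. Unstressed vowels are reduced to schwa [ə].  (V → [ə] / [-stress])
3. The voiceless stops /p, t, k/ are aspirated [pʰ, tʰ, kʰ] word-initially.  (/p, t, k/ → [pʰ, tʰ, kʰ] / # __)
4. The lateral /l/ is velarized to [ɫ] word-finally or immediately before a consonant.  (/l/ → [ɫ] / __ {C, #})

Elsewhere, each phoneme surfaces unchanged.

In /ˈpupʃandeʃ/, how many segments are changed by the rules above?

Segments that undergo a rule: /p/ → [pʰ] (rule 3); /a/ → [ə] (rule 2); /e/ → [ə] (rule 2).
All other segments surface unchanged.

3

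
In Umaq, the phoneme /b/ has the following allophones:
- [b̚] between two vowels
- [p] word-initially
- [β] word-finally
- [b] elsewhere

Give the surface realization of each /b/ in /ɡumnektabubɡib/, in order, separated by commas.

[b̚], [b], [β]

Occurrence 1 (position 9): between two vowels → [b̚].
Occurrence 2 (position 11): no conditioning environment matches → elsewhere allophone [b].
Occurrence 3 (position 14): word-finally → [β].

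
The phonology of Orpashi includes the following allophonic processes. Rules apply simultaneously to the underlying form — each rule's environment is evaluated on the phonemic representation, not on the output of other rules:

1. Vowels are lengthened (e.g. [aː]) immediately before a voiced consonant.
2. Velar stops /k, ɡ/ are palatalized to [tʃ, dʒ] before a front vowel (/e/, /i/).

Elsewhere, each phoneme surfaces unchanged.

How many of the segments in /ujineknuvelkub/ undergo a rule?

5

Segments that undergo a rule: /u/ → [uː] (rule 1); /i/ → [iː] (rule 1); /u/ → [uː] (rule 1); /e/ → [eː] (rule 1); /u/ → [uː] (rule 1).
All other segments surface unchanged.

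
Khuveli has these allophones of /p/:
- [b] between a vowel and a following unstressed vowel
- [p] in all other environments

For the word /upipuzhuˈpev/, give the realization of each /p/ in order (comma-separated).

Occurrence 1 (position 2): between a vowel and a following unstressed vowel → [b].
Occurrence 2 (position 4): between a vowel and a following unstressed vowel → [b].
Occurrence 3 (position 9): no conditioning environment matches → elsewhere allophone [p].

[b], [b], [p]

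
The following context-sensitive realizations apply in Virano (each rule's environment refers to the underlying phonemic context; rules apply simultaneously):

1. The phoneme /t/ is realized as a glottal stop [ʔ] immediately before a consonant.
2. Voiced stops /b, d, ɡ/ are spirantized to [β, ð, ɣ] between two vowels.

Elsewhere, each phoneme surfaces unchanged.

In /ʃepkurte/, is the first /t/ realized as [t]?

Yes

/t/ (between /r/ and /e/) is in the target of rule 1 but the environment (immediately before a consonant) is not met → [t].
The actual realization is [t], which matches [t].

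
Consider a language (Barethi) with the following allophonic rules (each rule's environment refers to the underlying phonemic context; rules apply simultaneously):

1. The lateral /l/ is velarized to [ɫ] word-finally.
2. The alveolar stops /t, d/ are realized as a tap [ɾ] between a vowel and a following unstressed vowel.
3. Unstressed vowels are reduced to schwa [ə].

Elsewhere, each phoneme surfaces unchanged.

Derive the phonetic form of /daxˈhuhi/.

/d/ (word-initial) fails the environment for rule 2, so it stays [d].
/a/ (between /d/ and /x/): in an unstressed syllable, so rule 3 applies → [ə].
/x/ stays [x].
/h/ — not in any rule's target class → [h].
/u/ (between /h/ and /h/) is in the target of rule 3 but the environment (in an unstressed syllable) is not met → [u].
/h/ stays [h].
/i/ (word-final) occurs in an unstressed syllable → [ə] by rule 3.

[dəxˈhuhə]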